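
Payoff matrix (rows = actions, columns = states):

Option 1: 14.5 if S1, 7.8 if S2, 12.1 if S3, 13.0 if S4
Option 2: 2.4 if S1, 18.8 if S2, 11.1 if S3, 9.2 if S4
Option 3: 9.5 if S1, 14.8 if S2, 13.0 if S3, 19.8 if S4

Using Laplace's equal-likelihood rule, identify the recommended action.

Option 3

Row averages: Option 1=11.85, Option 2=10.375, Option 3=14.275
Highest average = 14.275 → Option 3.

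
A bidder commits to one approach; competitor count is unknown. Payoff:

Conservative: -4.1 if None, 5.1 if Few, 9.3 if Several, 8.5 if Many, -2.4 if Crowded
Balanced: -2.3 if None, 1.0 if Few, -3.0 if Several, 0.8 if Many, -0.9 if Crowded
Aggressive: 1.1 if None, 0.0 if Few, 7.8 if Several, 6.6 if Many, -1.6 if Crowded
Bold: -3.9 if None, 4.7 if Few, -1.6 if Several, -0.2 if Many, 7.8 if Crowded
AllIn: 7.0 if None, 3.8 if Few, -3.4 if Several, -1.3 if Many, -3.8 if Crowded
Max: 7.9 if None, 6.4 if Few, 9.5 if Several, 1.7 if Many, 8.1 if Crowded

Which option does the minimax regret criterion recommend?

Max

Column bests: None=7.9, Few=6.4, Several=9.5, Many=8.5, Crowded=8.1.
Conservative regrets: 12.0, 1.3, 0.2, 0.0, 10.5 → max 12.0
Balanced regrets: 10.2, 5.4, 12.5, 7.7, 9.0 → max 12.5
Aggressive regrets: 6.8, 6.4, 1.7, 1.9, 9.7 → max 9.7
Bold regrets: 11.8, 1.7, 11.1, 8.7, 0.3 → max 11.8
AllIn regrets: 0.9, 2.6, 12.9, 9.8, 11.9 → max 12.9
Max regrets: 0.0, 0.0, 0.0, 6.8, 0.0 → max 6.8
Smallest max regret = 6.8 → Max.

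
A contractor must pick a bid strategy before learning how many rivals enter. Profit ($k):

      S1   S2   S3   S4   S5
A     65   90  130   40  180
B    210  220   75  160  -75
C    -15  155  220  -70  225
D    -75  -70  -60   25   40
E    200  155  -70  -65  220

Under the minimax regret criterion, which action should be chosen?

Column bests: S1=210, S2=220, S3=220, S4=160, S5=225.
A regrets: 145, 130, 90, 120, 45 → max 145
B regrets: 0, 0, 145, 0, 300 → max 300
C regrets: 225, 65, 0, 230, 0 → max 230
D regrets: 285, 290, 280, 135, 185 → max 290
E regrets: 10, 65, 290, 225, 5 → max 290
Smallest max regret = 145 → A.

A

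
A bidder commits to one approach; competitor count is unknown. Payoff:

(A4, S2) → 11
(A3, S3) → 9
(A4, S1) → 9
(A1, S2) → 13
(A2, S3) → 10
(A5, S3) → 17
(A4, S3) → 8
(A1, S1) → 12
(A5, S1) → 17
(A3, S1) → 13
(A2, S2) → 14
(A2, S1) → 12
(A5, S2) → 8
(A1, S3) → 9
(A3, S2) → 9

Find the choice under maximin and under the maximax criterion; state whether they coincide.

Row minima: A1=9, A2=10, A3=9, A4=8, A5=8
Best worst-case = 10 → A2.
Row maxima: A1=13, A2=14, A3=13, A4=11, A5=17
Best best-case = 17 → A5.

maximin → A2; maximax → A5 (disagree)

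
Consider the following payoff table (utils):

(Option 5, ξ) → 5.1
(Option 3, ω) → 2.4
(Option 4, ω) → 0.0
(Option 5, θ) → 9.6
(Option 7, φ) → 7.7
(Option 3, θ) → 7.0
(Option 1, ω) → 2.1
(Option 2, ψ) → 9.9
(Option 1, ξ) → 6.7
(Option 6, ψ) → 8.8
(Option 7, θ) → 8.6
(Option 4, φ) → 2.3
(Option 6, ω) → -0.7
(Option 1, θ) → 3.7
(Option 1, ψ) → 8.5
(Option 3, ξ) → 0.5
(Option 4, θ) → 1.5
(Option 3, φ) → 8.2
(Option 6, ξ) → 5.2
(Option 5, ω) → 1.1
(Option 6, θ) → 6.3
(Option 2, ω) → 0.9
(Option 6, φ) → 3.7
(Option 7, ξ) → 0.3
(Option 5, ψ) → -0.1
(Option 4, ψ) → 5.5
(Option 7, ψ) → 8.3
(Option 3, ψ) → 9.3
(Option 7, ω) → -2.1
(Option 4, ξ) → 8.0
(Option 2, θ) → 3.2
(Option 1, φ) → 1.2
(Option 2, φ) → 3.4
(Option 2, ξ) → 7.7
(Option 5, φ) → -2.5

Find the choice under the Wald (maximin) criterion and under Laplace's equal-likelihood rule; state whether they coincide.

Row minima: Option 1=1.2, Option 2=0.9, Option 3=0.5, Option 4=0.0, Option 5=-2.5, Option 6=-0.7, Option 7=-2.1
Best worst-case = 1.2 → Option 1.
Row averages: Option 1=4.44, Option 2=5.02, Option 3=5.48, Option 4=3.46, Option 5=2.64, Option 6=4.66, Option 7=4.56
Highest average = 5.48 → Option 3.

maximin → Option 1; laplace → Option 3 (disagree)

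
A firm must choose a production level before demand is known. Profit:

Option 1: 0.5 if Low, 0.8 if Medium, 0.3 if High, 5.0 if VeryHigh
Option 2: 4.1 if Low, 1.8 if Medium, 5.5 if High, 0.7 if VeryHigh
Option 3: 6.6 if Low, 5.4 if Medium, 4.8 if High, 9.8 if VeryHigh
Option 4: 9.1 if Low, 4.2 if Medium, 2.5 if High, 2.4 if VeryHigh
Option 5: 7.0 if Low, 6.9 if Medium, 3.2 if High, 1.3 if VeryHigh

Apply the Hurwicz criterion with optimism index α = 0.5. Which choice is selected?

Option 3

Option 1: 0.5·5.0 + 0.5·0.3 = 2.65
Option 2: 0.5·5.5 + 0.5·0.7 = 3.1
Option 3: 0.5·9.8 + 0.5·4.8 = 7.3
Option 4: 0.5·9.1 + 0.5·2.4 = 5.75
Option 5: 0.5·7.0 + 0.5·1.3 = 4.15
Highest Hurwicz score = 7.3 → Option 3.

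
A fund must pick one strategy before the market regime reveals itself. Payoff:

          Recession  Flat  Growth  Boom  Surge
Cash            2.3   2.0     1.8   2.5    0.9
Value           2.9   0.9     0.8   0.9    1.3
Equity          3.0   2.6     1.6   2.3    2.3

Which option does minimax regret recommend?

Column bests: Recession=3.0, Flat=2.6, Growth=1.8, Boom=2.5, Surge=2.3.
Cash regrets: 0.7, 0.6, 0.0, 0.0, 1.4 → max 1.4
Value regrets: 0.1, 1.7, 1.0, 1.6, 1.0 → max 1.7
Equity regrets: 0.0, 0.0, 0.2, 0.2, 0.0 → max 0.2
Smallest max regret = 0.2 → Equity.

Equity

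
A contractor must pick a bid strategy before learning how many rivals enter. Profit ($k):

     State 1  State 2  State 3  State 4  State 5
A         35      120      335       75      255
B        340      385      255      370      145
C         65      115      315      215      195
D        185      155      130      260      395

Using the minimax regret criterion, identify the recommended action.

D

Column bests: State 1=340, State 2=385, State 3=335, State 4=370, State 5=395.
A regrets: 305, 265, 0, 295, 140 → max 305
B regrets: 0, 0, 80, 0, 250 → max 250
C regrets: 275, 270, 20, 155, 200 → max 275
D regrets: 155, 230, 205, 110, 0 → max 230
Smallest max regret = 230 → D.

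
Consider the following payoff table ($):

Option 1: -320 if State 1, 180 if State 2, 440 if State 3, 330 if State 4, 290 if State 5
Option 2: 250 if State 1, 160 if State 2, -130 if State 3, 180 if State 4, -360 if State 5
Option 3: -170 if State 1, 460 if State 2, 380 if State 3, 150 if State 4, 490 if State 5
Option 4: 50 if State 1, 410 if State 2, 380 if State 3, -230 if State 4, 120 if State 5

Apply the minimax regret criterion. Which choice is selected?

Option 3

Column bests: State 1=250, State 2=460, State 3=440, State 4=330, State 5=490.
Option 1 regrets: 570, 280, 0, 0, 200 → max 570
Option 2 regrets: 0, 300, 570, 150, 850 → max 850
Option 3 regrets: 420, 0, 60, 180, 0 → max 420
Option 4 regrets: 200, 50, 60, 560, 370 → max 560
Smallest max regret = 420 → Option 3.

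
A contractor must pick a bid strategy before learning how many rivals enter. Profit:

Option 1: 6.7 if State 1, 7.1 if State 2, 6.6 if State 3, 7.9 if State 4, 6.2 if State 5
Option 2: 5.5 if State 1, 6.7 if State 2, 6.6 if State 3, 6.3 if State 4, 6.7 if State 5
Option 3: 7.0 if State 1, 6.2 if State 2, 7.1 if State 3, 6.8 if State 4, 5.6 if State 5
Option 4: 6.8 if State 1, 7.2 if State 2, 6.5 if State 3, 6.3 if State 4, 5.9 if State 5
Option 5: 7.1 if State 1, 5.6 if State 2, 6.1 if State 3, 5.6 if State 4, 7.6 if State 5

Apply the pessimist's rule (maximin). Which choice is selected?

Row minima: Option 1=6.2, Option 2=5.5, Option 3=5.6, Option 4=5.9, Option 5=5.6
Best worst-case = 6.2 → Option 1.

Option 1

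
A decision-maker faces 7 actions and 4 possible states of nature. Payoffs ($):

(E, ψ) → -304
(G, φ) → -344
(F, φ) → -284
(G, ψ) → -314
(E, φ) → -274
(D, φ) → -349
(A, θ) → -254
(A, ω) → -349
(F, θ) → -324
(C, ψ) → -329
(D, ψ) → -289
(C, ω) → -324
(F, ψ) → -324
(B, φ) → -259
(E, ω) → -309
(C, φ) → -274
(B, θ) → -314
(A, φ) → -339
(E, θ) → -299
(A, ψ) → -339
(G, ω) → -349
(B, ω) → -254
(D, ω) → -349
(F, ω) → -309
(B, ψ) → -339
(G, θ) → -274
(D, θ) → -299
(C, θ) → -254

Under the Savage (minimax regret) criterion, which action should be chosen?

Column bests: θ=-254, φ=-259, ψ=-289, ω=-254.
A regrets: 0, 80, 50, 95 → max 95
B regrets: 60, 0, 50, 0 → max 60
C regrets: 0, 15, 40, 70 → max 70
D regrets: 45, 90, 0, 95 → max 95
E regrets: 45, 15, 15, 55 → max 55
F regrets: 70, 25, 35, 55 → max 70
G regrets: 20, 85, 25, 95 → max 95
Smallest max regret = 55 → E.

E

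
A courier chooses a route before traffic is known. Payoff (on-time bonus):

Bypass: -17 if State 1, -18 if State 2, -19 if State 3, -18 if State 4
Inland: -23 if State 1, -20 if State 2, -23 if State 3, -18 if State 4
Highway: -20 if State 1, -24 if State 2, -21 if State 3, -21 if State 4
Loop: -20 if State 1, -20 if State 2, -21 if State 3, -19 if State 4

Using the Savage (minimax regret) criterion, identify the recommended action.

Bypass

Column bests: State 1=-17, State 2=-18, State 3=-19, State 4=-18.
Bypass regrets: 0, 0, 0, 0 → max 0
Inland regrets: 6, 2, 4, 0 → max 6
Highway regrets: 3, 6, 2, 3 → max 6
Loop regrets: 3, 2, 2, 1 → max 3
Smallest max regret = 0 → Bypass.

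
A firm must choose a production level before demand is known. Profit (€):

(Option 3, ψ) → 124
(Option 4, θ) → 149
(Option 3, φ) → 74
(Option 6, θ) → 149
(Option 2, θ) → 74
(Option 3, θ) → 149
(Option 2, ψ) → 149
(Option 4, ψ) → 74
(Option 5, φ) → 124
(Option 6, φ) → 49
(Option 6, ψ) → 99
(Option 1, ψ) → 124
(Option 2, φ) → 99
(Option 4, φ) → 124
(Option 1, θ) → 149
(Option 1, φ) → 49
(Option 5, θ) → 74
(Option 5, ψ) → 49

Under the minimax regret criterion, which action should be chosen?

Column bests: θ=149, φ=124, ψ=149.
Option 1 regrets: 0, 75, 25 → max 75
Option 2 regrets: 75, 25, 0 → max 75
Option 3 regrets: 0, 50, 25 → max 50
Option 4 regrets: 0, 0, 75 → max 75
Option 5 regrets: 75, 0, 100 → max 100
Option 6 regrets: 0, 75, 50 → max 75
Smallest max regret = 50 → Option 3.

Option 3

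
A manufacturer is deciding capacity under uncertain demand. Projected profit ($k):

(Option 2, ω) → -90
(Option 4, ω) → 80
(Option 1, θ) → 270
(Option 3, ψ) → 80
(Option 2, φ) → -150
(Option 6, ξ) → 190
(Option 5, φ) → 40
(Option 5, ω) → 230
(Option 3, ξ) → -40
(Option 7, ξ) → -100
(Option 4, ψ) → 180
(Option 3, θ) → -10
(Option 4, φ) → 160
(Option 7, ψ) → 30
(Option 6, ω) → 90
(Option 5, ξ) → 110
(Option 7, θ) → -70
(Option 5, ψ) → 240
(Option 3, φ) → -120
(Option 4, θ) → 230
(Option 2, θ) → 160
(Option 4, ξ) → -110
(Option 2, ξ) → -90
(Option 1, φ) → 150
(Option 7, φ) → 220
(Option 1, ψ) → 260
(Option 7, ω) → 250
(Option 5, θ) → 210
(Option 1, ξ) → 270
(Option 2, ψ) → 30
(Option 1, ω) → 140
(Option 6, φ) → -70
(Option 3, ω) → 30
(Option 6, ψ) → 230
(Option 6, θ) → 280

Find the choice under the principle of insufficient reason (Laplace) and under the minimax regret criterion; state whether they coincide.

laplace → Option 1; minimax regret → Option 1 (agree)

Row averages: Option 1=218, Option 2=-28, Option 3=-12, Option 4=108, Option 5=166, Option 6=144, Option 7=66
Highest average = 218 → Option 1.
Column bests: θ=280, φ=220, ψ=260, ω=250, ξ=270.
Option 1 regrets: 10, 70, 0, 110, 0 → max 110
Option 2 regrets: 120, 370, 230, 340, 360 → max 370
Option 3 regrets: 290, 340, 180, 220, 310 → max 340
Option 4 regrets: 50, 60, 80, 170, 380 → max 380
Option 5 regrets: 70, 180, 20, 20, 160 → max 180
Option 6 regrets: 0, 290, 30, 160, 80 → max 290
Option 7 regrets: 350, 0, 230, 0, 370 → max 370
Smallest max regret = 110 → Option 1.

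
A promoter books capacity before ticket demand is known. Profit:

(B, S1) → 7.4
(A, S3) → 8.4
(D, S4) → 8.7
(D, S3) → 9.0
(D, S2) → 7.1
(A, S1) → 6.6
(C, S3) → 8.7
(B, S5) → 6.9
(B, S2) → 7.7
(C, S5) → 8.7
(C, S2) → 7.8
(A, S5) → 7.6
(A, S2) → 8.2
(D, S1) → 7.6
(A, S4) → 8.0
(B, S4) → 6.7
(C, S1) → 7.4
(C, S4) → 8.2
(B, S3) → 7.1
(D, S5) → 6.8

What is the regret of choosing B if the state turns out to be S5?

Best payoff under S5 is 8.7.
Regret = 8.7 − 6.9 = 1.8.

1.8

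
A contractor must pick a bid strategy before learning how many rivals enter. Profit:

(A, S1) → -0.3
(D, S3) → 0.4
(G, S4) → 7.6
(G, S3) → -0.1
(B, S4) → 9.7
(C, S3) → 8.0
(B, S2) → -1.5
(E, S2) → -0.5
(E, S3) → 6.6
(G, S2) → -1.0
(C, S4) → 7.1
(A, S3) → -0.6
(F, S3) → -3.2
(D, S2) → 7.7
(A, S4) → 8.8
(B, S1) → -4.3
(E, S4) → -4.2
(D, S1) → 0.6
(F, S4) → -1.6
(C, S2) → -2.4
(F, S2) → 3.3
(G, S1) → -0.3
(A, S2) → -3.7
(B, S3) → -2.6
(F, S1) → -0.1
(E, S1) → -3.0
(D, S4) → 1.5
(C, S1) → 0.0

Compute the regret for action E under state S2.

Best payoff under S2 is 7.7.
Regret = 7.7 − (-0.5) = 8.2.

8.2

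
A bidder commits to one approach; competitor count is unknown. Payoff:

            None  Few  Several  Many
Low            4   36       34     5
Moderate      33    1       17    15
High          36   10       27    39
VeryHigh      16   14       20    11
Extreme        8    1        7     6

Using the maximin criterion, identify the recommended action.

Row minima: Low=4, Moderate=1, High=10, VeryHigh=11, Extreme=1
Best worst-case = 11 → VeryHigh.

VeryHigh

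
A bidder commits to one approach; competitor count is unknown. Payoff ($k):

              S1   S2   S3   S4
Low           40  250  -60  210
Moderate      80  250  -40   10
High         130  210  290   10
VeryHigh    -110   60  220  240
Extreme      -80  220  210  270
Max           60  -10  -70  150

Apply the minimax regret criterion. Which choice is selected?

Column bests: S1=130, S2=250, S3=290, S4=270.
Low regrets: 90, 0, 350, 60 → max 350
Moderate regrets: 50, 0, 330, 260 → max 330
High regrets: 0, 40, 0, 260 → max 260
VeryHigh regrets: 240, 190, 70, 30 → max 240
Extreme regrets: 210, 30, 80, 0 → max 210
Max regrets: 70, 260, 360, 120 → max 360
Smallest max regret = 210 → Extreme.

Extreme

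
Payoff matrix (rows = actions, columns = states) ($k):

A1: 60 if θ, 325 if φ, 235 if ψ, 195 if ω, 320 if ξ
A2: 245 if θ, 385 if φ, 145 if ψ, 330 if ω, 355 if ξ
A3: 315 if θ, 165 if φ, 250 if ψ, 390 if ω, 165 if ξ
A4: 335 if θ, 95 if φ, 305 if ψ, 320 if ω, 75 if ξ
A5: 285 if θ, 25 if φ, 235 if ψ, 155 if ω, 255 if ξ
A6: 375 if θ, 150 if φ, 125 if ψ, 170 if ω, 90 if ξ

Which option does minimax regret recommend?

A2

Column bests: θ=375, φ=385, ψ=305, ω=390, ξ=355.
A1 regrets: 315, 60, 70, 195, 35 → max 315
A2 regrets: 130, 0, 160, 60, 0 → max 160
A3 regrets: 60, 220, 55, 0, 190 → max 220
A4 regrets: 40, 290, 0, 70, 280 → max 290
A5 regrets: 90, 360, 70, 235, 100 → max 360
A6 regrets: 0, 235, 180, 220, 265 → max 265
Smallest max regret = 160 → A2.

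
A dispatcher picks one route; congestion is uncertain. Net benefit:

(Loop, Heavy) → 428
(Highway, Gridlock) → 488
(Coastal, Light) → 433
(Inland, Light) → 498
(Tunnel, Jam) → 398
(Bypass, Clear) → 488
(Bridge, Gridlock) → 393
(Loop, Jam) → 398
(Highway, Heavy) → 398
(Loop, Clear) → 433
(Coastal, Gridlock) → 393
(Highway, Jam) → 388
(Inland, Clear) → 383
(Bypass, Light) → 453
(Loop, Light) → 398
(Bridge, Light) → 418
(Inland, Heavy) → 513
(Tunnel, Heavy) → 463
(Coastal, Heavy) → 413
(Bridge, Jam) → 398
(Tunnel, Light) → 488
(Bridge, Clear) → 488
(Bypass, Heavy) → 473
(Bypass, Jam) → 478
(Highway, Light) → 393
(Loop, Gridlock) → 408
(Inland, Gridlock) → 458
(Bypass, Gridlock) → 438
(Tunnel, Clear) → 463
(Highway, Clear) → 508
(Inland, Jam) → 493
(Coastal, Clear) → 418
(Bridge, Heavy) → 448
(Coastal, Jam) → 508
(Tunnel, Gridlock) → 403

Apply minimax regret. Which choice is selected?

Bypass

Column bests: Clear=508, Light=498, Heavy=513, Jam=508, Gridlock=488.
Highway regrets: 0, 105, 115, 120, 0 → max 120
Bridge regrets: 20, 80, 65, 110, 95 → max 110
Coastal regrets: 90, 65, 100, 0, 95 → max 100
Tunnel regrets: 45, 10, 50, 110, 85 → max 110
Loop regrets: 75, 100, 85, 110, 80 → max 110
Bypass regrets: 20, 45, 40, 30, 50 → max 50
Inland regrets: 125, 0, 0, 15, 30 → max 125
Smallest max regret = 50 → Bypass.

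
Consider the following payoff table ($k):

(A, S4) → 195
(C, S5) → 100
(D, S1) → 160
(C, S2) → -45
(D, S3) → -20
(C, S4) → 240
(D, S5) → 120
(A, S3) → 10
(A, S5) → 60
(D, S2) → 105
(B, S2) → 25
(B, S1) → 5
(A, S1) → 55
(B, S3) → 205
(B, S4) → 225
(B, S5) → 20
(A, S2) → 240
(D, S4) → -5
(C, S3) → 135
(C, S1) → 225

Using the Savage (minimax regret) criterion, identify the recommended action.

A

Column bests: S1=225, S2=240, S3=205, S4=240, S5=120.
A regrets: 170, 0, 195, 45, 60 → max 195
B regrets: 220, 215, 0, 15, 100 → max 220
C regrets: 0, 285, 70, 0, 20 → max 285
D regrets: 65, 135, 225, 245, 0 → max 245
Smallest max regret = 195 → A.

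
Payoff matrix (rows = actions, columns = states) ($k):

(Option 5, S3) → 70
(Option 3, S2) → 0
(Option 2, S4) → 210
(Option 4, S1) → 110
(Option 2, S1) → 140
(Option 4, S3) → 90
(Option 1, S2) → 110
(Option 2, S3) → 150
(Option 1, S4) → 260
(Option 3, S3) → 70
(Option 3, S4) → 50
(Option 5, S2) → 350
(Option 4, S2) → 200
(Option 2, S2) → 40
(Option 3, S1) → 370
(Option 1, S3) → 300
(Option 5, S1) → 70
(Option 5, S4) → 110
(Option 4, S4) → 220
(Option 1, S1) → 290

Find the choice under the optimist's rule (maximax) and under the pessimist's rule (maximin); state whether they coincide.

maximax → Option 3; maximin → Option 1 (disagree)

Row maxima: Option 1=300, Option 2=210, Option 3=370, Option 4=220, Option 5=350
Best best-case = 370 → Option 3.
Row minima: Option 1=110, Option 2=40, Option 3=0, Option 4=90, Option 5=70
Best worst-case = 110 → Option 1.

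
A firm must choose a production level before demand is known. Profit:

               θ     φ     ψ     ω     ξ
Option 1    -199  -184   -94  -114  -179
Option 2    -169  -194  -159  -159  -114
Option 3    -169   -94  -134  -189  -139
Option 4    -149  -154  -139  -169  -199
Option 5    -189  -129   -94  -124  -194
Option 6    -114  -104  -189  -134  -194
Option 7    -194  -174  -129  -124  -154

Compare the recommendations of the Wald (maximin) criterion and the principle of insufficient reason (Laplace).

maximin → Option 3; laplace → Option 3 (agree)

Row minima: Option 1=-199, Option 2=-194, Option 3=-189, Option 4=-199, Option 5=-194, Option 6=-194, Option 7=-194
Best worst-case = -189 → Option 3.
Row averages: Option 1=-154, Option 2=-159, Option 3=-145, Option 4=-162, Option 5=-146, Option 6=-147, Option 7=-155
Highest average = -145 → Option 3.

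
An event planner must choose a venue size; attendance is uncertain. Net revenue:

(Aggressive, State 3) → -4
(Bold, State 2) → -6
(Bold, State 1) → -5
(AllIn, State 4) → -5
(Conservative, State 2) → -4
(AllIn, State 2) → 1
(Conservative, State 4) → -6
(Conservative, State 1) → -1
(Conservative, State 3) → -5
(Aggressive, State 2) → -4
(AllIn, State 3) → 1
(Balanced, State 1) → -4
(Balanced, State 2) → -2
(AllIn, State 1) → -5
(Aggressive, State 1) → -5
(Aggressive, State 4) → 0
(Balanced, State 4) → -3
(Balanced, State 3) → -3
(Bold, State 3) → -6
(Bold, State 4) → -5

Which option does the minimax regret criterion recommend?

Column bests: State 1=-1, State 2=1, State 3=1, State 4=0.
Conservative regrets: 0, 5, 6, 6 → max 6
Balanced regrets: 3, 3, 4, 3 → max 4
Aggressive regrets: 4, 5, 5, 0 → max 5
Bold regrets: 4, 7, 7, 5 → max 7
AllIn regrets: 4, 0, 0, 5 → max 5
Smallest max regret = 4 → Balanced.

Balanced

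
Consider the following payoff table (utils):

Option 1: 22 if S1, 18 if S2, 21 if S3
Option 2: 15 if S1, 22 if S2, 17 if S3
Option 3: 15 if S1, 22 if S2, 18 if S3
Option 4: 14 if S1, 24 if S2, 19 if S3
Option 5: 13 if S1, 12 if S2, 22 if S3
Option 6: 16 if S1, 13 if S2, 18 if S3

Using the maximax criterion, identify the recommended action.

Row maxima: Option 1=22, Option 2=22, Option 3=22, Option 4=24, Option 5=22, Option 6=18
Best best-case = 24 → Option 4.

Option 4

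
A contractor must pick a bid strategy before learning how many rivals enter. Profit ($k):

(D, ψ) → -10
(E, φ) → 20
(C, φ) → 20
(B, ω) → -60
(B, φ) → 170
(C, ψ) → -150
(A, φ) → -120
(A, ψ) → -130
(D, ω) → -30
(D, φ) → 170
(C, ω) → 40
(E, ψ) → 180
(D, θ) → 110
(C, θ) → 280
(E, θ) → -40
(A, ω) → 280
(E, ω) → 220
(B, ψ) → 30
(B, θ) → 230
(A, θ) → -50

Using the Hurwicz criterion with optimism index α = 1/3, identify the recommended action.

A: 1/3·280 + 2/3·(-130) = 20/3
B: 1/3·230 + 2/3·(-60) = 110/3
C: 1/3·280 + 2/3·(-150) = -20/3
D: 1/3·170 + 2/3·(-30) = 110/3
E: 1/3·220 + 2/3·(-40) = 140/3
Highest Hurwicz score = 140/3 → E.

E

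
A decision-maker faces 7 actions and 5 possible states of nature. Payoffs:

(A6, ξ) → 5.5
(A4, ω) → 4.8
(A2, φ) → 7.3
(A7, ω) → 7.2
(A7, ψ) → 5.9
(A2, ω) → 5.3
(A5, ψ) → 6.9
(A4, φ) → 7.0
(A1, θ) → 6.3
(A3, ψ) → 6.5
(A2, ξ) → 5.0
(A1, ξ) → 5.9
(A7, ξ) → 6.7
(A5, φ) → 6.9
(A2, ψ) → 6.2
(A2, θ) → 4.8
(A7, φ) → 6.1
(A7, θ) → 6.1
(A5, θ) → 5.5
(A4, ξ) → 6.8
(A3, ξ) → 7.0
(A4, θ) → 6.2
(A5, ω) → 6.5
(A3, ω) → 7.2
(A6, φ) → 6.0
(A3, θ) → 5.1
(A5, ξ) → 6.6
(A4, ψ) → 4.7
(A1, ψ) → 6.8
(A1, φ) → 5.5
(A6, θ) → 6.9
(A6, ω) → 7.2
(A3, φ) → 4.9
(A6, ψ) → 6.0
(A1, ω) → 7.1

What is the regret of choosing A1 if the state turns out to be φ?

Best payoff under φ is 7.3.
Regret = 7.3 − 5.5 = 1.8.

1.8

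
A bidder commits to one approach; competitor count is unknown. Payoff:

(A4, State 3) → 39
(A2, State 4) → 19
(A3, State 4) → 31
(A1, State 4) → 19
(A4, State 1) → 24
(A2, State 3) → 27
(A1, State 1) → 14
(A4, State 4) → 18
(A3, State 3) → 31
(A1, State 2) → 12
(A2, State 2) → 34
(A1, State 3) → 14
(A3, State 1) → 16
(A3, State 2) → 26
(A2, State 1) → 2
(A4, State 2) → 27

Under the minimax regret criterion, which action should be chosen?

A3

Column bests: State 1=24, State 2=34, State 3=39, State 4=31.
A1 regrets: 10, 22, 25, 12 → max 25
A2 regrets: 22, 0, 12, 12 → max 22
A3 regrets: 8, 8, 8, 0 → max 8
A4 regrets: 0, 7, 0, 13 → max 13
Smallest max regret = 8 → A3.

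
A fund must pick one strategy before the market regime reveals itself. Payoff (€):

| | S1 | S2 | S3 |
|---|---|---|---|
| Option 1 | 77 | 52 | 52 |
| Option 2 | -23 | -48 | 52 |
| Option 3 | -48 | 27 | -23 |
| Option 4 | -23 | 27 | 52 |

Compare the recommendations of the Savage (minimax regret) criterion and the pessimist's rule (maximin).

Column bests: S1=77, S2=52, S3=52.
Option 1 regrets: 0, 0, 0 → max 0
Option 2 regrets: 100, 100, 0 → max 100
Option 3 regrets: 125, 25, 75 → max 125
Option 4 regrets: 100, 25, 0 → max 100
Smallest max regret = 0 → Option 1.
Row minima: Option 1=52, Option 2=-48, Option 3=-48, Option 4=-23
Best worst-case = 52 → Option 1.

minimax regret → Option 1; maximin → Option 1 (agree)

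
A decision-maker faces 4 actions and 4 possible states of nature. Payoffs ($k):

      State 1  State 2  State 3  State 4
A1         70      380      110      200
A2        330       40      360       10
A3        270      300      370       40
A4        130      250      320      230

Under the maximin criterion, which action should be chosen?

Row minima: A1=70, A2=10, A3=40, A4=130
Best worst-case = 130 → A4.

A4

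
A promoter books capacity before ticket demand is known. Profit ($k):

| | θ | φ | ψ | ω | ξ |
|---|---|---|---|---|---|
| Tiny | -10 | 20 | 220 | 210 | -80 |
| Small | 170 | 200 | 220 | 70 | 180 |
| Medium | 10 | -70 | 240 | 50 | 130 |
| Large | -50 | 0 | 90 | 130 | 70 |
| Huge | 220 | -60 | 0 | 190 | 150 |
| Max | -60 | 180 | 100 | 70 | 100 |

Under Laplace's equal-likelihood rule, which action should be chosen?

Row averages: Tiny=72, Small=168, Medium=72, Large=48, Huge=100, Max=78
Highest average = 168 → Small.

Small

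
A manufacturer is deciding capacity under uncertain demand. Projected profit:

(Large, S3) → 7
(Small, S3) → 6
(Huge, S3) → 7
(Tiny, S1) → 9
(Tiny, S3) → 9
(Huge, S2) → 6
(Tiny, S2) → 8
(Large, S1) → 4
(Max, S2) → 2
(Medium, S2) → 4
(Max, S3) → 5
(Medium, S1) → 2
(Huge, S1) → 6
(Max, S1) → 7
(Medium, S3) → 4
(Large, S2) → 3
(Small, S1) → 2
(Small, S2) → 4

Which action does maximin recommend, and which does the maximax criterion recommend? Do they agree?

maximin → Tiny; maximax → Tiny (agree)

Row minima: Tiny=8, Small=2, Medium=2, Large=3, Huge=6, Max=2
Best worst-case = 8 → Tiny.
Row maxima: Tiny=9, Small=6, Medium=4, Large=7, Huge=7, Max=7
Best best-case = 9 → Tiny.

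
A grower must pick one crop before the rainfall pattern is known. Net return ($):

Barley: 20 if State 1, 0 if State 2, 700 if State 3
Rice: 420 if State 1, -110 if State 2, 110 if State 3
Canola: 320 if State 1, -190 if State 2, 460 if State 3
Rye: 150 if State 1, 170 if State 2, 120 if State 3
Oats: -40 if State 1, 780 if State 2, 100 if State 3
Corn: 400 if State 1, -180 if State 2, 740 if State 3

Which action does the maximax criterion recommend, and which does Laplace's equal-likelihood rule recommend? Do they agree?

maximax → Oats; laplace → Corn (disagree)

Row maxima: Barley=700, Rice=420, Canola=460, Rye=170, Oats=780, Corn=740
Best best-case = 780 → Oats.
Row averages: Barley=240, Rice=140, Canola=590/3, Rye=440/3, Oats=280, Corn=320
Highest average = 320 → Corn.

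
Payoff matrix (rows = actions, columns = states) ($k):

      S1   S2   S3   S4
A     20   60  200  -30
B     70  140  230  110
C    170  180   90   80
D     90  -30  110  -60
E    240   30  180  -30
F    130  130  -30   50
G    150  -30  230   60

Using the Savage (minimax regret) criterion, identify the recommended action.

C

Column bests: S1=240, S2=180, S3=230, S4=110.
A regrets: 220, 120, 30, 140 → max 220
B regrets: 170, 40, 0, 0 → max 170
C regrets: 70, 0, 140, 30 → max 140
D regrets: 150, 210, 120, 170 → max 210
E regrets: 0, 150, 50, 140 → max 150
F regrets: 110, 50, 260, 60 → max 260
G regrets: 90, 210, 0, 50 → max 210
Smallest max regret = 140 → C.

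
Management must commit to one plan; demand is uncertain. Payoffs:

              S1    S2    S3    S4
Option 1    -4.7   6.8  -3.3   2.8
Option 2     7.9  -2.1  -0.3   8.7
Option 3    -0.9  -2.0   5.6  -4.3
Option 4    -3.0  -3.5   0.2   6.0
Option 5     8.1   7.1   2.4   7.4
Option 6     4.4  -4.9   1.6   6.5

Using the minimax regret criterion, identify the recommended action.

Column bests: S1=8.1, S2=7.1, S3=5.6, S4=8.7.
Option 1 regrets: 12.8, 0.3, 8.9, 5.9 → max 12.8
Option 2 regrets: 0.2, 9.2, 5.9, 0.0 → max 9.2
Option 3 regrets: 9.0, 9.1, 0.0, 13.0 → max 13.0
Option 4 regrets: 11.1, 10.6, 5.4, 2.7 → max 11.1
Option 5 regrets: 0.0, 0.0, 3.2, 1.3 → max 3.2
Option 6 regrets: 3.7, 12.0, 4.0, 2.2 → max 12.0
Smallest max regret = 3.2 → Option 5.

Option 5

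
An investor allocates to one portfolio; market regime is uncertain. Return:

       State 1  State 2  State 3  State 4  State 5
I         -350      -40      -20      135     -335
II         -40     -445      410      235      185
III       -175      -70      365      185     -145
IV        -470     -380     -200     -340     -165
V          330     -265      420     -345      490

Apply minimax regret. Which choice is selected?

II

Column bests: State 1=330, State 2=-40, State 3=420, State 4=235, State 5=490.
I regrets: 680, 0, 440, 100, 825 → max 825
II regrets: 370, 405, 10, 0, 305 → max 405
III regrets: 505, 30, 55, 50, 635 → max 635
IV regrets: 800, 340, 620, 575, 655 → max 800
V regrets: 0, 225, 0, 580, 0 → max 580
Smallest max regret = 405 → II.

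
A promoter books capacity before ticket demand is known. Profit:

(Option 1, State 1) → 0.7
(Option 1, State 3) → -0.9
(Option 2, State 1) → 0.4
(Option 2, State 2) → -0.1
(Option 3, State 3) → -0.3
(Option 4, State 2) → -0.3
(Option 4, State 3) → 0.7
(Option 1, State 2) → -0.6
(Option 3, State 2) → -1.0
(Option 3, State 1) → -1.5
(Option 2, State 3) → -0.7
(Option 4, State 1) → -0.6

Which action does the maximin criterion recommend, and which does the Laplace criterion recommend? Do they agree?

Row minima: Option 1=-0.9, Option 2=-0.7, Option 3=-1.5, Option 4=-0.6
Best worst-case = -0.6 → Option 4.
Row averages: Option 1=-4/15, Option 2=-2/15, Option 3=-14/15, Option 4=-1/15
Highest average = -1/15 → Option 4.

maximin → Option 4; laplace → Option 4 (agree)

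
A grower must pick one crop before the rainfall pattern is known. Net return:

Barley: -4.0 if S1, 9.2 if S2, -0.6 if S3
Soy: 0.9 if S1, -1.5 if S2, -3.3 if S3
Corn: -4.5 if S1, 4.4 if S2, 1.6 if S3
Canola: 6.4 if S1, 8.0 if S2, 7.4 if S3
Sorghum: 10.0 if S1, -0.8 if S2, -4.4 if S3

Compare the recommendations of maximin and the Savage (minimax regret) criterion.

Row minima: Barley=-4.0, Soy=-3.3, Corn=-4.5, Canola=6.4, Sorghum=-4.4
Best worst-case = 6.4 → Canola.
Column bests: S1=10.0, S2=9.2, S3=7.4.
Barley regrets: 14.0, 0.0, 8.0 → max 14.0
Soy regrets: 9.1, 10.7, 10.7 → max 10.7
Corn regrets: 14.5, 4.8, 5.8 → max 14.5
Canola regrets: 3.6, 1.2, 0.0 → max 3.6
Sorghum regrets: 0.0, 10.0, 11.8 → max 11.8
Smallest max regret = 3.6 → Canola.

maximin → Canola; minimax regret → Canola (agree)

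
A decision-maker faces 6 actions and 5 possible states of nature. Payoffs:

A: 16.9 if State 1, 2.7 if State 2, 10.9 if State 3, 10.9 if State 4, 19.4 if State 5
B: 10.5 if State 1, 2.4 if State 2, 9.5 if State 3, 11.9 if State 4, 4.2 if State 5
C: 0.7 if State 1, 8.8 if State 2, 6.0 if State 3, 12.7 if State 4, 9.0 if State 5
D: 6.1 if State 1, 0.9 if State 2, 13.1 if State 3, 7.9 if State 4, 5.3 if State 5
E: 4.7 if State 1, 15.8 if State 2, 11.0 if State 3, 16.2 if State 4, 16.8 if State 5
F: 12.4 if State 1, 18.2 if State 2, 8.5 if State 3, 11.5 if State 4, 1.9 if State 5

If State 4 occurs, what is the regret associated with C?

Best payoff under State 4 is 16.2.
Regret = 16.2 − 12.7 = 3.5.

3.5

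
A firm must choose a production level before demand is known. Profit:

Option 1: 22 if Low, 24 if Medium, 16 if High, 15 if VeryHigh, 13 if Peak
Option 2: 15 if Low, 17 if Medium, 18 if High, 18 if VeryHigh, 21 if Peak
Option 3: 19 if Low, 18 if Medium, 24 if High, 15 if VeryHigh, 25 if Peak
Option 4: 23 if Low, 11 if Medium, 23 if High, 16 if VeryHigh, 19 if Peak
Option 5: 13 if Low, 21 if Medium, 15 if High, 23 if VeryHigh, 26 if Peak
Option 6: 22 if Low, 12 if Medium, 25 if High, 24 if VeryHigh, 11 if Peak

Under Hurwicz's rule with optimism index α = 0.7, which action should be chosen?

Option 1: 0.7·24 + 0.3·13 = 20.7
Option 2: 0.7·21 + 0.3·15 = 19.2
Option 3: 0.7·25 + 0.3·15 = 22
Option 4: 0.7·23 + 0.3·11 = 19.4
Option 5: 0.7·26 + 0.3·13 = 22.1
Option 6: 0.7·25 + 0.3·11 = 20.8
Highest Hurwicz score = 22.1 → Option 5.

Option 5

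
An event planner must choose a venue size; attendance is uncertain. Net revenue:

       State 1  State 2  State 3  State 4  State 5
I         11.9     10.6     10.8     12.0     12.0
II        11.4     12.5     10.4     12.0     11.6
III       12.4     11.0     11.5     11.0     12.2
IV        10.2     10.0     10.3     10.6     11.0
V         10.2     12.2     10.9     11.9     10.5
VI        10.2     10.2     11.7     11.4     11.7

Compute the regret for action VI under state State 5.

0.5

Best payoff under State 5 is 12.2.
Regret = 12.2 − 11.7 = 0.5.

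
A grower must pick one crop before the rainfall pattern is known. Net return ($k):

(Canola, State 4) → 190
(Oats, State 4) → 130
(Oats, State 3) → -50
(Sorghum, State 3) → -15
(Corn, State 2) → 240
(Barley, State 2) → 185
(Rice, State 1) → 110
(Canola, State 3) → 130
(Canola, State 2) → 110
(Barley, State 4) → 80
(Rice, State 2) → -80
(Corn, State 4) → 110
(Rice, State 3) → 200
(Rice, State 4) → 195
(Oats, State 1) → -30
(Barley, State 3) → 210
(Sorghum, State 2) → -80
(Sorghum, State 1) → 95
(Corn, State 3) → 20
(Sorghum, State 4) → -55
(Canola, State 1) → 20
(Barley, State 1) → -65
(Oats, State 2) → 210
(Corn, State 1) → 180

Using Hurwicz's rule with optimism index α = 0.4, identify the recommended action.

Oats: 0.4·210 + 0.6·(-50) = 54
Sorghum: 0.4·95 + 0.6·(-80) = -10
Corn: 0.4·240 + 0.6·20 = 108
Canola: 0.4·190 + 0.6·20 = 88
Rice: 0.4·200 + 0.6·(-80) = 32
Barley: 0.4·210 + 0.6·(-65) = 45
Highest Hurwicz score = 108 → Corn.

Corn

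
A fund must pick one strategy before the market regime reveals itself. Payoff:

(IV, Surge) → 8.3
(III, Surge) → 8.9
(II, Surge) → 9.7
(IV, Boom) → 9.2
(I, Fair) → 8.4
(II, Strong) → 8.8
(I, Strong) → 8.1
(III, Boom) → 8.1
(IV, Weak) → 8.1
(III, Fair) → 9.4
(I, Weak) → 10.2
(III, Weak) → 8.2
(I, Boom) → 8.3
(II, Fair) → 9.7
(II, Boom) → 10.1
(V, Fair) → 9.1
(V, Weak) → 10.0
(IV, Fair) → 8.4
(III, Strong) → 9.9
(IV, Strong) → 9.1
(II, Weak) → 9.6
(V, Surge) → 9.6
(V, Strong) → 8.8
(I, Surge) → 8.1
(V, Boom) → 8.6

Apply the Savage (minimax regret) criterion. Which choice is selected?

Column bests: Weak=10.2, Fair=9.7, Strong=9.9, Boom=10.1, Surge=9.7.
I regrets: 0.0, 1.3, 1.8, 1.8, 1.6 → max 1.8
II regrets: 0.6, 0.0, 1.1, 0.0, 0.0 → max 1.1
III regrets: 2.0, 0.3, 0.0, 2.0, 0.8 → max 2.0
IV regrets: 2.1, 1.3, 0.8, 0.9, 1.4 → max 2.1
V regrets: 0.2, 0.6, 1.1, 1.5, 0.1 → max 1.5
Smallest max regret = 1.1 → II.

II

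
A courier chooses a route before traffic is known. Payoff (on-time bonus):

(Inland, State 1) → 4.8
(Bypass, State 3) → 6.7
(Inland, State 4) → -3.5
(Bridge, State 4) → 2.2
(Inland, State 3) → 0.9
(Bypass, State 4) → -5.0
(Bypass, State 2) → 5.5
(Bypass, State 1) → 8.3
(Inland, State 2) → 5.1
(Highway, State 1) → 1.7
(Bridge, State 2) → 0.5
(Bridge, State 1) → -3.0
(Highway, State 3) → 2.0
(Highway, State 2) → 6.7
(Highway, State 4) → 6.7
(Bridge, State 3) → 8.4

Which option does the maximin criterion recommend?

Highway

Row minima: Bridge=-3.0, Inland=-3.5, Bypass=-5.0, Highway=1.7
Best worst-case = 1.7 → Highway.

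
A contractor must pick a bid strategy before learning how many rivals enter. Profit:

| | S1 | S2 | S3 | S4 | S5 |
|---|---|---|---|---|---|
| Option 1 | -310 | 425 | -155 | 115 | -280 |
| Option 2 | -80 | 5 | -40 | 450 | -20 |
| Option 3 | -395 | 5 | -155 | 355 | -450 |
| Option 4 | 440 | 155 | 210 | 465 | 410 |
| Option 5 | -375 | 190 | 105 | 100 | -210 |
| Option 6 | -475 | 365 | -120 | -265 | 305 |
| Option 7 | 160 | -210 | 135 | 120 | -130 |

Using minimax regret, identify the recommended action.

Option 4

Column bests: S1=440, S2=425, S3=210, S4=465, S5=410.
Option 1 regrets: 750, 0, 365, 350, 690 → max 750
Option 2 regrets: 520, 420, 250, 15, 430 → max 520
Option 3 regrets: 835, 420, 365, 110, 860 → max 860
Option 4 regrets: 0, 270, 0, 0, 0 → max 270
Option 5 regrets: 815, 235, 105, 365, 620 → max 815
Option 6 regrets: 915, 60, 330, 730, 105 → max 915
Option 7 regrets: 280, 635, 75, 345, 540 → max 635
Smallest max regret = 270 → Option 4.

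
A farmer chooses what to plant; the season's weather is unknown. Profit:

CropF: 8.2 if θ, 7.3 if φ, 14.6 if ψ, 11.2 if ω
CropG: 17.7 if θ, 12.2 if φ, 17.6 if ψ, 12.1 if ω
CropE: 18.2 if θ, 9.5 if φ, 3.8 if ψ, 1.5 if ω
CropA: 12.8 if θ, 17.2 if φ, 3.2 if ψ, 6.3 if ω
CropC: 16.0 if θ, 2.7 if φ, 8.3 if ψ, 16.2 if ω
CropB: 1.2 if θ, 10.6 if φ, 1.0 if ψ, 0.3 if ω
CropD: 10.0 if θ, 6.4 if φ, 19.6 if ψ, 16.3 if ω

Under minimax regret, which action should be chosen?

CropG

Column bests: θ=18.2, φ=17.2, ψ=19.6, ω=16.3.
CropF regrets: 10.0, 9.9, 5.0, 5.1 → max 10.0
CropG regrets: 0.5, 5.0, 2.0, 4.2 → max 5.0
CropE regrets: 0.0, 7.7, 15.8, 14.8 → max 15.8
CropA regrets: 5.4, 0.0, 16.4, 10.0 → max 16.4
CropC regrets: 2.2, 14.5, 11.3, 0.1 → max 14.5
CropB regrets: 17.0, 6.6, 18.6, 16.0 → max 18.6
CropD regrets: 8.2, 10.8, 0.0, 0.0 → max 10.8
Smallest max regret = 5.0 → CropG.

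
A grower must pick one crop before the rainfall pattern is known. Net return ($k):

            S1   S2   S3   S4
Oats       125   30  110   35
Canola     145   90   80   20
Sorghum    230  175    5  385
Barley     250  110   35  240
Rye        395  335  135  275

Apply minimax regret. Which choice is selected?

Rye

Column bests: S1=395, S2=335, S3=135, S4=385.
Oats regrets: 270, 305, 25, 350 → max 350
Canola regrets: 250, 245, 55, 365 → max 365
Sorghum regrets: 165, 160, 130, 0 → max 165
Barley regrets: 145, 225, 100, 145 → max 225
Rye regrets: 0, 0, 0, 110 → max 110
Smallest max regret = 110 → Rye.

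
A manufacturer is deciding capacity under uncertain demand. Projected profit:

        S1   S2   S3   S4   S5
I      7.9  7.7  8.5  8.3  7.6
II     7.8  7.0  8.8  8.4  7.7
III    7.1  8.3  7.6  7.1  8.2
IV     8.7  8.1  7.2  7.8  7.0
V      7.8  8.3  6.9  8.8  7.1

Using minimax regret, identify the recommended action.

I

Column bests: S1=8.7, S2=8.3, S3=8.8, S4=8.8, S5=8.2.
I regrets: 0.8, 0.6, 0.3, 0.5, 0.6 → max 0.8
II regrets: 0.9, 1.3, 0.0, 0.4, 0.5 → max 1.3
III regrets: 1.6, 0.0, 1.2, 1.7, 0.0 → max 1.7
IV regrets: 0.0, 0.2, 1.6, 1.0, 1.2 → max 1.6
V regrets: 0.9, 0.0, 1.9, 0.0, 1.1 → max 1.9
Smallest max regret = 0.8 → I.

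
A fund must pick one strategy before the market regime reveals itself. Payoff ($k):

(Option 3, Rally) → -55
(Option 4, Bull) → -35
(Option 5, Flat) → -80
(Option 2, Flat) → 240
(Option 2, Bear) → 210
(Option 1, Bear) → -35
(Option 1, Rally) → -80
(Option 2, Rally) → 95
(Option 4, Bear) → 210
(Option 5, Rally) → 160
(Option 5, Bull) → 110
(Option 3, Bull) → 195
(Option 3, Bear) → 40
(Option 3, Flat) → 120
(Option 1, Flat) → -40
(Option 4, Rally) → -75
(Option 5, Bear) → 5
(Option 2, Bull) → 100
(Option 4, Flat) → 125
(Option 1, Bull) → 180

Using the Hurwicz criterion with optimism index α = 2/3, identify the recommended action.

Option 1: 2/3·180 + 1/3·(-80) = 280/3
Option 2: 2/3·240 + 1/3·95 = 575/3
Option 3: 2/3·195 + 1/3·(-55) = 335/3
Option 4: 2/3·210 + 1/3·(-75) = 115
Option 5: 2/3·160 + 1/3·(-80) = 80
Highest Hurwicz score = 575/3 → Option 2.

Option 2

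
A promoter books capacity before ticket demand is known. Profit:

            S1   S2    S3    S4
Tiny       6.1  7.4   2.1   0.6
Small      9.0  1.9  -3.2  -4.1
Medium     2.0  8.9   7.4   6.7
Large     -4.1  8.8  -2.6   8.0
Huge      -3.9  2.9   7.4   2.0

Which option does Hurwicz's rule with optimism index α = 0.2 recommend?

Medium

Tiny: 0.2·7.4 + 0.8·0.6 = 1.96
Small: 0.2·9.0 + 0.8·(-4.1) = -1.48
Medium: 0.2·8.9 + 0.8·2.0 = 3.38
Large: 0.2·8.8 + 0.8·(-4.1) = -1.52
Huge: 0.2·7.4 + 0.8·(-3.9) = -1.64
Highest Hurwicz score = 3.38 → Medium.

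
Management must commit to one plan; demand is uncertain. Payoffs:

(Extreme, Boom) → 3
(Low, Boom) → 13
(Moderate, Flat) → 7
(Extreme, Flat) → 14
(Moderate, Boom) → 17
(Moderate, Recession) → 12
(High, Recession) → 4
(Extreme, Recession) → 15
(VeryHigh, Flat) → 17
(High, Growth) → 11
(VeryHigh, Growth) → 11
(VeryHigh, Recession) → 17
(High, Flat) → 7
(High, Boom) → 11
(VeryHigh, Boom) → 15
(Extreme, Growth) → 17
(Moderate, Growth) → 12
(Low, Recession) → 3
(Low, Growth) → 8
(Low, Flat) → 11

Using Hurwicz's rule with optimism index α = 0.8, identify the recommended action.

Low: 0.8·13 + 0.2·3 = 11
Moderate: 0.8·17 + 0.2·7 = 15
High: 0.8·11 + 0.2·4 = 9.6
VeryHigh: 0.8·17 + 0.2·11 = 15.8
Extreme: 0.8·17 + 0.2·3 = 14.2
Highest Hurwicz score = 15.8 → VeryHigh.

VeryHigh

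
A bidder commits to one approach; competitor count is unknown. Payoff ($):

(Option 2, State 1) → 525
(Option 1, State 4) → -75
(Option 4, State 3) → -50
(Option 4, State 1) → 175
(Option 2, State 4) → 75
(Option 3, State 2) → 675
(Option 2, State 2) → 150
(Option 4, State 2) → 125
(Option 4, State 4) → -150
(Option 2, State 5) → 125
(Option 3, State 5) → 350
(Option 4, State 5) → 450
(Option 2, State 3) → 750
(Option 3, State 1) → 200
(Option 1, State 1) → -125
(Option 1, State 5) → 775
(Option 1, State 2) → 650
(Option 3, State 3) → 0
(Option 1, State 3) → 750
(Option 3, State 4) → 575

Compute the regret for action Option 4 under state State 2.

Best payoff under State 2 is 675.
Regret = 675 − 125 = 550.

550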